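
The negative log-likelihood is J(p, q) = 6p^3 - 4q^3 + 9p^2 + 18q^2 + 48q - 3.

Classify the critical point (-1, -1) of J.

saddle point

The mixed partial ∂²J/∂p∂q is 0, so the Hessian at any point is diag(J_pp, J_qq) = diag(18(2p + 1), 12(-2q + 3)).
At (-1, -1): H = diag(-18, 60).
The eigenvalues have opposite signs, so H is indefinite: a saddle point.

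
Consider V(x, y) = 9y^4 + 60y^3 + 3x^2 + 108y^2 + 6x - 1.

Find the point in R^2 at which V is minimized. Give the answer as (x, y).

(-1, 0)

V(x,y) separates as P(x) + Q(y) − 1, so its minimum is min P + min Q − 1.
P'(x) = 6x + 6 vanishes at x ∈ {-1}; Q'(y) = 36y(y + 2)(y + 3) vanishes at y ∈ {-3, -2, 0}.
Local minima of P (where P''>0): P(-1)=-3. Local minima of Q: Q(-3)=81, Q(0)=0.
So the global minimum of V is P(-1) + Q(0) − 1 = -3 + 0 − 1 = -4, attained at (-1, 0).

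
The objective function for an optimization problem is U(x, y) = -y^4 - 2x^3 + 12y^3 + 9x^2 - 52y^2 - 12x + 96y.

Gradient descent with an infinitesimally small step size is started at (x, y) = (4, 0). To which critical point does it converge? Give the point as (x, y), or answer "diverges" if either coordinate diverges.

U is separable, so gradient descent decouples: x follows -∂U/∂x, y follows -∂U/∂y.
∂U/∂x = -6(x - 2)(x - 1); at x=4 this is -36, so x increases.
∂U/∂y = -4(y - 4)(y - 3)(y - 2); at y=0 this is 96, so y decreases.
The x-coordinate has no critical point in that direction and runs off to infinity.

diverges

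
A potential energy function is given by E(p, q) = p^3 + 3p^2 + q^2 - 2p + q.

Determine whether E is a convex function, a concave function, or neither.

The term p^3 is cubic, so the Hessian is not constant.
∂²E/∂p² = 6p + 6, which takes both signs as p varies (negative for sufficiently negative p). A diagonal entry of the Hessian changing sign means the Hessian is neither positive- nor negative-semidefinite on all of R^2.

neither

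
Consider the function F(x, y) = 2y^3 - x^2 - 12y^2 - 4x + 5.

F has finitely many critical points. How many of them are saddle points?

1

F separates as a function of x plus a function of y, so ∇F=0 decouples.
∂F/∂x = -2(x + 2) = 0 at x ∈ {-2}; ∂F/∂y = 6y(y - 4) = 0 at y ∈ {0, 4}.
The Hessian is diagonal: diag(F_xx, F_yy). Second derivatives: F_xx(-2)=-2; F_yy(0)=-24, F_yy(4)=24.
Saddle points occur where the two diagonal entries have opposite signs: (-2, 4). Count: 1.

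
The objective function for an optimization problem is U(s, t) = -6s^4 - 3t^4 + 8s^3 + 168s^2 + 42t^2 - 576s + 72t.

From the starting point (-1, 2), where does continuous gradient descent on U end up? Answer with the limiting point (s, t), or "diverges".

(2, -1)

U is separable, so gradient descent decouples: s follows -∂U/∂s, t follows -∂U/∂t.
∂U/∂s = -24(s - 3)(s - 2)(s + 4); at s=-1 this is -864, so s increases.
∂U/∂t = -12(t - 3)(t + 1)(t + 2); at t=2 this is 144, so t decreases.
s converges to its nearest critical value 2 (a local min of the s-part); t converges to -1. The iterate converges to (2, -1).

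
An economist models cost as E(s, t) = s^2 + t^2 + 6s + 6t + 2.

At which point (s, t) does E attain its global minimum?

(-3, -3)

E(s,t) separates as P(s) + Q(t) + 2, so its minimum is min P + min Q + 2.
P'(s) = 2s + 6 vanishes at s ∈ {-3}; Q'(t) = 2(t + 3) vanishes at t ∈ {-3}.
Local minima of P (where P''>0): P(-3)=-9. Local minima of Q: Q(-3)=-9.
So the global minimum of E is P(-3) + Q(-3) + 2 = -9 − 9 + 2 = -16, attained at (-3, -3).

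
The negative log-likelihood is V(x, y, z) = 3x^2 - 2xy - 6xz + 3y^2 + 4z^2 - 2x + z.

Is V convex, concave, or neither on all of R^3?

V is quadratic, so its Hessian is the constant matrix H = [[6, -2, -6], [-2, 6, 0], [-6, 0, 8]].
Leading principal minors: 6, 32, 40.
All positive ⇒ H ≻ 0 ⇒ convex.

convex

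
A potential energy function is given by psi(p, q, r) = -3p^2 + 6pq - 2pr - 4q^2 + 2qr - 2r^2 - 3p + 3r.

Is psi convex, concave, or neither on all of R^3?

psi is quadratic, so its Hessian is the constant matrix H = [[-6, 6, -2], [6, -8, 2], [-2, 2, -4]].
Leading principal minors: -6, 12, -40.
Signs alternate −, +, − ⇒ H ≺ 0 ⇒ concave.

concave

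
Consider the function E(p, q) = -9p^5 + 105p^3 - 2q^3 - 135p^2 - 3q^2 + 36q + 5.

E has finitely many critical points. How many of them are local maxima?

2

E separates as a function of p plus a function of q, so ∇E=0 decouples.
∂E/∂p = -45p(p - 2)(p - 1)(p + 3) = 0 at p ∈ {-3, 0, 1, 2}; ∂E/∂q = -6(q - 2)(q + 3) = 0 at q ∈ {-3, 2}.
The Hessian is diagonal: diag(E_pp, E_qq). Second derivatives: E_pp(-3)=2700, E_pp(0)=-270, E_pp(1)=180, E_pp(2)=-450; E_qq(-3)=30, E_qq(2)=-30.
Local maxima occur where both diagonal entries negative: (0, 2), (2, 2). Count: 2.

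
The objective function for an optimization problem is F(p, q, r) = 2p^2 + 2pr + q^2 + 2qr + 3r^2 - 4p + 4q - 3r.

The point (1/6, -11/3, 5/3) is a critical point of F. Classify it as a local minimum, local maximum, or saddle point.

The Hessian is constant: H = [[4, 0, 2], [0, 2, 2], [2, 2, 6]].
Leading principal minors: Δ₁ = 4, Δ₂ = 8, Δ₃ = 24.
All leading minors are positive, so H is positive definite: a local minimum.

local minimum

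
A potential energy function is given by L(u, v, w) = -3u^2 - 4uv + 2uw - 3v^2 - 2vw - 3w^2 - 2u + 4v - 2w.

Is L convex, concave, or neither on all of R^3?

concave

L is quadratic, so its Hessian is the constant matrix H = [[-6, -4, 2], [-4, -6, -2], [2, -2, -6]].
Leading principal minors: -6, 20, -40.
Signs alternate −, +, − ⇒ H ≺ 0 ⇒ concave.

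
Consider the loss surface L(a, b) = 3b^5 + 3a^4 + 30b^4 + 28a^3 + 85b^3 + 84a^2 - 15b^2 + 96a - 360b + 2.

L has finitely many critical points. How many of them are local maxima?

L separates as a function of a plus a function of b, so ∇L=0 decouples.
∂L/∂a = 12(a + 1)(a + 2)(a + 4) = 0 at a ∈ {-4, -2, -1}; ∂L/∂b = 15(b - 1)(b + 2)(b + 3)(b + 4) = 0 at b ∈ {-4, -3, -2, 1}.
The Hessian is diagonal: diag(L_aa, L_bb). Second derivatives: L_aa(-4)=72, L_aa(-2)=-24, L_aa(-1)=36; L_bb(-4)=-150, L_bb(-3)=60, L_bb(-2)=-90, L_bb(1)=900.
Local maxima occur where both diagonal entries negative: (-2, -4), (-2, -2). Count: 2.

2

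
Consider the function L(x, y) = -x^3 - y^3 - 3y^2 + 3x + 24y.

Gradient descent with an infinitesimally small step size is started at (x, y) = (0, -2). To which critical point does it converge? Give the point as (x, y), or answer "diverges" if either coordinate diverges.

L is separable, so gradient descent decouples: x follows -∂L/∂x, y follows -∂L/∂y.
∂L/∂x = -3(x - 1)(x + 1); at x=0 this is 3, so x decreases.
∂L/∂y = -3(y - 2)(y + 4); at y=-2 this is 24, so y decreases.
x converges to its nearest critical value -1 (a local min of the x-part); y converges to -4. The iterate converges to (-1, -4).

(-1, -4)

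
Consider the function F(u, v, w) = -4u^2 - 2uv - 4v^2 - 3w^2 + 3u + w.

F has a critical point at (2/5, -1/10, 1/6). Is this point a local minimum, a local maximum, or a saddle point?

The Hessian is constant: H = [[-8, -2, 0], [-2, -8, 0], [0, 0, -6]].
Leading principal minors: Δ₁ = -8, Δ₂ = 60, Δ₃ = -360.
The minors alternate sign starting negative (−, +, −), so H is negative definite: a local maximum.

local maximum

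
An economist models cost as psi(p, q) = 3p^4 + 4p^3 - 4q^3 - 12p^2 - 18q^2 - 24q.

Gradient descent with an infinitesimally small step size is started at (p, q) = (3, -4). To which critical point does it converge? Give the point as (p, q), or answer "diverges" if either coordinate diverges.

psi is separable, so gradient descent decouples: p follows -∂psi/∂p, q follows -∂psi/∂q.
∂psi/∂p = 12p(p - 1)(p + 2); at p=3 this is 360, so p decreases.
∂psi/∂q = -12(q + 1)(q + 2); at q=-4 this is -72, so q increases.
p converges to its nearest critical value 1 (a local min of the p-part); q converges to -2. The iterate converges to (1, -2).

(1, -2)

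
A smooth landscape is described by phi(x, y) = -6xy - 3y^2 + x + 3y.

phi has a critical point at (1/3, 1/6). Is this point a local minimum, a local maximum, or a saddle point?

saddle point

The Hessian of phi is constant: H = [[0, -6], [-6, -6]].
det(H) = 0·(-6) − (-6)² = -36.
Since det(H) < 0, H is indefinite and the critical point is a saddle point.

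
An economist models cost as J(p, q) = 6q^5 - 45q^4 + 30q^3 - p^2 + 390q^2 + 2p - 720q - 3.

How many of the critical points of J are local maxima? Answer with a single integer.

J separates as a function of p plus a function of q, so ∇J=0 decouples.
∂J/∂p = -2(p - 1) = 0 at p ∈ {1}; ∂J/∂q = 30(q - 4)(q - 3)(q - 1)(q + 2) = 0 at q ∈ {-2, 1, 3, 4}.
The Hessian is diagonal: diag(J_pp, J_qq). Second derivatives: J_pp(1)=-2; J_qq(-2)=-2700, J_qq(1)=540, J_qq(3)=-300, J_qq(4)=540.
Local maxima occur where both diagonal entries negative: (1, -2), (1, 3). Count: 2.

2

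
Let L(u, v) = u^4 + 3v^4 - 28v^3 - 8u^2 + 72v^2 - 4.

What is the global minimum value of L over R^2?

L(u,v) separates as P(u) + Q(v) − 4, so its minimum is min P + min Q − 4.
P'(u) = 4u(u - 2)(u + 2) vanishes at u ∈ {-2, 0, 2}; Q'(v) = 12v(v - 4)(v - 3) vanishes at v ∈ {0, 3, 4}.
Local minima of P (where P''>0): P(-2)=-16, P(2)=-16. Local minima of Q: Q(0)=0, Q(4)=128.
So the global minimum of L is P(-2) + Q(0) − 4 = -16 + 0 − 4 = -20, attained at (-2, 0).

-20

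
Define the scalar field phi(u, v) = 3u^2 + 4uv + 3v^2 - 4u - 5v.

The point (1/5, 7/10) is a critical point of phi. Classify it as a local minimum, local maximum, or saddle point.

The Hessian of phi is constant: H = [[6, 4], [4, 6]].
det(H) = 6·6 − 4² = 20.
det(H) > 0 and tr(H) = 12 > 0, so H is positive definite and the point is a local minimum.

local minimum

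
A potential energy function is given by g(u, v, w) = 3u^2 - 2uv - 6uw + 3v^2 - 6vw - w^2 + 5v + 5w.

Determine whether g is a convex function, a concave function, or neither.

neither

g is quadratic, so its Hessian is the constant matrix H = [[6, -2, -6], [-2, 6, -6], [-6, -6, -2]].
Leading principal minors: 6, 32, -640.
Neither pattern holds ⇒ H is indefinite ⇒ neither convex nor concave.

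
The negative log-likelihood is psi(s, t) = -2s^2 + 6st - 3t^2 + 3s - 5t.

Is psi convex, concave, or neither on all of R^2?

neither

psi is quadratic, so its Hessian is the constant matrix H = [[-4, 6], [6, -6]].
det(H) = -12, tr(H) = -10.
det(H) < 0, so H is indefinite: neither convex nor concave.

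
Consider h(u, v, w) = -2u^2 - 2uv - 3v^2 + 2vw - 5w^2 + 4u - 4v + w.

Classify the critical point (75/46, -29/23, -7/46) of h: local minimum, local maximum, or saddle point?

local maximum

The Hessian is constant: H = [[-4, -2, 0], [-2, -6, 2], [0, 2, -10]].
Leading principal minors: Δ₁ = -4, Δ₂ = 20, Δ₃ = -184.
The minors alternate sign starting negative (−, +, −), so H is negative definite: a local maximum.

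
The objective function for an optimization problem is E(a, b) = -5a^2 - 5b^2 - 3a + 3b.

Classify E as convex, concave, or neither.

E is quadratic, so its Hessian is the constant matrix H = [[-10, 0], [0, -10]].
det(H) = 100, tr(H) = -20.
det(H) > 0 and tr(H) < 0, so H is negative definite everywhere: concave.

concave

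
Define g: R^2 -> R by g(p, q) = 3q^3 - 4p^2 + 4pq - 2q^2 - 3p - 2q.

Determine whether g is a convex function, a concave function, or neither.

neither

The term 3q^3 is cubic, so the Hessian is not constant.
∂²g/∂q² = 18q - 4, which takes both signs as q varies (negative for sufficiently negative q). A diagonal entry of the Hessian changing sign means the Hessian is neither positive- nor negative-semidefinite on all of R^2.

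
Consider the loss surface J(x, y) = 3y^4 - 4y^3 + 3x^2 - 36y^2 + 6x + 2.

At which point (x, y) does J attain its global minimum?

J(x,y) separates as P(x) + Q(y) + 2, so its minimum is min P + min Q + 2.
P'(x) = 6x + 6 vanishes at x ∈ {-1}; Q'(y) = 12y(y - 3)(y + 2) vanishes at y ∈ {-2, 0, 3}.
Local minima of P (where P''>0): P(-1)=-3. Local minima of Q: Q(-2)=-64, Q(3)=-189.
So the global minimum of J is P(-1) + Q(3) + 2 = -3 − 189 + 2 = -190, attained at (-1, 3).

(-1, 3)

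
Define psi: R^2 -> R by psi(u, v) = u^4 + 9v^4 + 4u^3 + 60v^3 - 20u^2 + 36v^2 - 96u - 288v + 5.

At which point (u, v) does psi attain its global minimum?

psi(u,v) separates as P(u) + Q(v) + 5, so its minimum is min P + min Q + 5.
P'(u) = 4(u - 3)(u + 2)(u + 4) vanishes at u ∈ {-4, -2, 3}; Q'(v) = 36(v - 1)(v + 2)(v + 4) vanishes at v ∈ {-4, -2, 1}.
Local minima of P (where P''>0): P(-4)=64, P(3)=-279. Local minima of Q: Q(-4)=192, Q(1)=-183.
So the global minimum of psi is P(3) + Q(1) + 5 = -279 − 183 + 5 = -457, attained at (3, 1).

(3, 1)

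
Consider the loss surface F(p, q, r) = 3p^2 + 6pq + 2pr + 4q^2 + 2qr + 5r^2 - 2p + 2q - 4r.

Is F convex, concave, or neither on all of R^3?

F is quadratic, so its Hessian is the constant matrix H = [[6, 6, 2], [6, 8, 2], [2, 2, 10]].
Leading principal minors: 6, 12, 112.
All positive ⇒ H ≻ 0 ⇒ convex.

convex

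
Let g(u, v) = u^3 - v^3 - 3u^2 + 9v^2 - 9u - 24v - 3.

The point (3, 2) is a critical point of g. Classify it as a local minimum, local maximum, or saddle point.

The mixed partial ∂²g/∂u∂v is 0, so the Hessian at any point is diag(g_uu, g_vv) = diag(6(u - 1), 6(-v + 3)).
At (3, 2): H = diag(12, 6).
Both eigenvalues are positive, so H is positive definite: a local minimum.

local minimum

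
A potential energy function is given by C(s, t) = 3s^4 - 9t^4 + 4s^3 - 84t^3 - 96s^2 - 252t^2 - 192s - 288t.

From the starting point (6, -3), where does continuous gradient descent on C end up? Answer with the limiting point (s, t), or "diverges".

(4, -2)

C is separable, so gradient descent decouples: s follows -∂C/∂s, t follows -∂C/∂t.
∂C/∂s = 12(s - 4)(s + 1)(s + 4); at s=6 this is 1680, so s decreases.
∂C/∂t = -36(t + 1)(t + 2)(t + 4); at t=-3 this is -72, so t increases.
s converges to its nearest critical value 4 (a local min of the s-part); t converges to -2. The iterate converges to (4, -2).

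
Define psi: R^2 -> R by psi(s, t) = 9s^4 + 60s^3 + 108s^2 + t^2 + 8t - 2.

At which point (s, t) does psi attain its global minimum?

(0, -4)

psi(s,t) separates as P(s) + Q(t) − 2, so its minimum is min P + min Q − 2.
P'(s) = 36s(s + 2)(s + 3) vanishes at s ∈ {-3, -2, 0}; Q'(t) = 2(t + 4) vanishes at t ∈ {-4}.
Local minima of P (where P''>0): P(-3)=81, P(0)=0. Local minima of Q: Q(-4)=-16.
So the global minimum of psi is P(0) + Q(-4) − 2 = 0 − 16 − 2 = -18, attained at (0, -4).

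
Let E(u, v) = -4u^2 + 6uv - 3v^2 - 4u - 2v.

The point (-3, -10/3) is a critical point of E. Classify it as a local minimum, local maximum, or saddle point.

local maximum

The Hessian of E is constant: H = [[-8, 6], [6, -6]].
det(H) = (-8)·(-6) − 6² = 12.
det(H) > 0 and tr(H) = -14 < 0, so H is negative definite and the point is a local maximum.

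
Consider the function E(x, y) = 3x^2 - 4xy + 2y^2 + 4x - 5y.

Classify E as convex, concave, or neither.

convex

E is quadratic, so its Hessian is the constant matrix H = [[6, -4], [-4, 4]].
det(H) = 8, tr(H) = 10.
det(H) > 0 and tr(H) > 0, so H is positive definite everywhere: convex.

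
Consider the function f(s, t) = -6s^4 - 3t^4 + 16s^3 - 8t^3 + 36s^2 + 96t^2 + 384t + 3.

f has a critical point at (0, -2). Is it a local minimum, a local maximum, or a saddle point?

local minimum

The mixed partial ∂²f/∂s∂t is 0, so the Hessian at any point is diag(f_ss, f_tt) = diag(24(-3s^2 + 4s + 3), 12(-3t^2 - 4t + 16)).
At (0, -2): H = diag(72, 144).
Both eigenvalues are positive, so H is positive definite: a local minimum.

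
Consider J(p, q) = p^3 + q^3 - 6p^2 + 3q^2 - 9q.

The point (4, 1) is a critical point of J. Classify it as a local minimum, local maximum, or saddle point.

local minimum

The mixed partial ∂²J/∂p∂q is 0, so the Hessian at any point is diag(J_pp, J_qq) = diag(6(p - 2), 6(q + 1)).
At (4, 1): H = diag(12, 12).
Both eigenvalues are positive, so H is positive definite: a local minimum.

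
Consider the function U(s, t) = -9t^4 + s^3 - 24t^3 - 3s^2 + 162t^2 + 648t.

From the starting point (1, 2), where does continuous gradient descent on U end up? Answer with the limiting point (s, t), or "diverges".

(2, -2)

U is separable, so gradient descent decouples: s follows -∂U/∂s, t follows -∂U/∂t.
∂U/∂s = 3s(s - 2); at s=1 this is -3, so s increases.
∂U/∂t = -36(t - 3)(t + 2)(t + 3); at t=2 this is 720, so t decreases.
s converges to its nearest critical value 2 (a local min of the s-part); t converges to -2. The iterate converges to (2, -2).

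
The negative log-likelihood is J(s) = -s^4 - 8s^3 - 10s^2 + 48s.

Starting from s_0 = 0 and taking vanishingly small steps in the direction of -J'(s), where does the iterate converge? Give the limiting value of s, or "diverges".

-3

J'(s) = -4(s - 1)(s + 3)(s + 4), so J'(0) = 48.
Gradient descent moves in the -J' direction, i.e. s is decreasing.
The nearest critical point in that direction is s = -3, where J'' = 16 > 0 (a local minimum). The iterate converges there.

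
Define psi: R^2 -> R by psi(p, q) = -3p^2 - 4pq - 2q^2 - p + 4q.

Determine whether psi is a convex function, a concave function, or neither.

psi is quadratic, so its Hessian is the constant matrix H = [[-6, -4], [-4, -4]].
det(H) = 8, tr(H) = -10.
det(H) > 0 and tr(H) < 0, so H is negative definite everywhere: concave.

concave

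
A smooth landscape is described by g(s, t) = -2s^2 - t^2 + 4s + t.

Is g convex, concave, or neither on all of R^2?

concave

g is quadratic, so its Hessian is the constant matrix H = [[-4, 0], [0, -2]].
det(H) = 8, tr(H) = -6.
det(H) > 0 and tr(H) < 0, so H is negative definite everywhere: concave.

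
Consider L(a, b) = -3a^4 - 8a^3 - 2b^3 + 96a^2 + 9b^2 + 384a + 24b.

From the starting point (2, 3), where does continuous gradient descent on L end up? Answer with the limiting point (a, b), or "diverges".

L is separable, so gradient descent decouples: a follows -∂L/∂a, b follows -∂L/∂b.
∂L/∂a = -12(a - 4)(a + 2)(a + 4); at a=2 this is 576, so a decreases.
∂L/∂b = -6(b - 4)(b + 1); at b=3 this is 24, so b decreases.
a converges to its nearest critical value -2 (a local min of the a-part); b converges to -1. The iterate converges to (-2, -1).

(-2, -1)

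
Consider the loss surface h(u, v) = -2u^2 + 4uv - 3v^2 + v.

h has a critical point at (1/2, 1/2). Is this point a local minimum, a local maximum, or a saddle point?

local maximum

The Hessian of h is constant: H = [[-4, 4], [4, -6]].
det(H) = (-4)·(-6) − 4² = 8.
det(H) > 0 and tr(H) = -10 < 0, so H is negative definite and the point is a local maximum.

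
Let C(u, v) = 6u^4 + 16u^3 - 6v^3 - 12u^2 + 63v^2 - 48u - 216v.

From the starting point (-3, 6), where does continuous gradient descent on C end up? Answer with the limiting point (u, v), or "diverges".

diverges

C is separable, so gradient descent decouples: u follows -∂C/∂u, v follows -∂C/∂v.
∂C/∂u = 24(u - 1)(u + 1)(u + 2); at u=-3 this is -192, so u increases.
∂C/∂v = -18(v - 4)(v - 3); at v=6 this is -108, so v increases.
The v-coordinate has no critical point in that direction and runs off to infinity.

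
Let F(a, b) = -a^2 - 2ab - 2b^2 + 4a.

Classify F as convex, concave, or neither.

concave

F is quadratic, so its Hessian is the constant matrix H = [[-2, -2], [-2, -4]].
det(H) = 4, tr(H) = -6.
det(H) > 0 and tr(H) < 0, so H is negative definite everywhere: concave.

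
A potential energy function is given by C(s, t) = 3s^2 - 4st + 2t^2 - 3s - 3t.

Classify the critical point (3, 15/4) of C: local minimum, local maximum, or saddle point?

local minimum

The Hessian of C is constant: H = [[6, -4], [-4, 4]].
det(H) = 6·4 − (-4)² = 8.
det(H) > 0 and tr(H) = 10 > 0, so H is positive definite and the point is a local minimum.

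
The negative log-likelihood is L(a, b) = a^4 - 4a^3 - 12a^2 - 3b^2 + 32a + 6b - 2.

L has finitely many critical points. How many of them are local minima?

L separates as a function of a plus a function of b, so ∇L=0 decouples.
∂L/∂a = 4(a - 4)(a - 1)(a + 2) = 0 at a ∈ {-2, 1, 4}; ∂L/∂b = -6(b - 1) = 0 at b ∈ {1}.
The Hessian is diagonal: diag(L_aa, L_bb). Second derivatives: L_aa(-2)=72, L_aa(1)=-36, L_aa(4)=72; L_bb(1)=-6.
Local minima occur where both diagonal entries positive: none. Count: 0.

0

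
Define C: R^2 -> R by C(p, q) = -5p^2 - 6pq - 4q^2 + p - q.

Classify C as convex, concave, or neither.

C is quadratic, so its Hessian is the constant matrix H = [[-10, -6], [-6, -8]].
det(H) = 44, tr(H) = -18.
det(H) > 0 and tr(H) < 0, so H is negative definite everywhere: concave.

concave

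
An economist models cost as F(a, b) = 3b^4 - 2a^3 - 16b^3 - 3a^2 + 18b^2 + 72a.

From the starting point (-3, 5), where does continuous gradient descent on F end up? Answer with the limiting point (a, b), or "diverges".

(-4, 3)

F is separable, so gradient descent decouples: a follows -∂F/∂a, b follows -∂F/∂b.
∂F/∂a = -6(a - 3)(a + 4); at a=-3 this is 36, so a decreases.
∂F/∂b = 12b(b - 3)(b - 1); at b=5 this is 480, so b decreases.
a converges to its nearest critical value -4 (a local min of the a-part); b converges to 3. The iterate converges to (-4, 3).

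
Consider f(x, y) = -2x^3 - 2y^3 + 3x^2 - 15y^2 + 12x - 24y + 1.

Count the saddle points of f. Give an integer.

2

f separates as a function of x plus a function of y, so ∇f=0 decouples.
∂f/∂x = -6(x - 2)(x + 1) = 0 at x ∈ {-1, 2}; ∂f/∂y = -6(y + 1)(y + 4) = 0 at y ∈ {-4, -1}.
The Hessian is diagonal: diag(f_xx, f_yy). Second derivatives: f_xx(-1)=18, f_xx(2)=-18; f_yy(-4)=18, f_yy(-1)=-18.
Saddle points occur where the two diagonal entries have opposite signs: (-1, -1), (2, -4). Count: 2.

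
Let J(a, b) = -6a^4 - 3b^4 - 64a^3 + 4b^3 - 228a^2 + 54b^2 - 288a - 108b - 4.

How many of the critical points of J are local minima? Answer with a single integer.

1

J separates as a function of a plus a function of b, so ∇J=0 decouples.
∂J/∂a = -24(a + 1)(a + 3)(a + 4) = 0 at a ∈ {-4, -3, -1}; ∂J/∂b = -12(b - 3)(b - 1)(b + 3) = 0 at b ∈ {-3, 1, 3}.
The Hessian is diagonal: diag(J_aa, J_bb). Second derivatives: J_aa(-4)=-72, J_aa(-3)=48, J_aa(-1)=-144; J_bb(-3)=-288, J_bb(1)=96, J_bb(3)=-144.
Local minima occur where both diagonal entries positive: (-3, 1). Count: 1.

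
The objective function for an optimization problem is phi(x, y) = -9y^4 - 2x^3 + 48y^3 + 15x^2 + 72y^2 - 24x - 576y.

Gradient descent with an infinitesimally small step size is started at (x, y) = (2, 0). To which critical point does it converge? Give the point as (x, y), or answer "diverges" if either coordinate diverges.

phi is separable, so gradient descent decouples: x follows -∂phi/∂x, y follows -∂phi/∂y.
∂phi/∂x = -6(x - 4)(x - 1); at x=2 this is 12, so x decreases.
∂phi/∂y = -36(y - 4)(y - 2)(y + 2); at y=0 this is -576, so y increases.
x converges to its nearest critical value 1 (a local min of the x-part); y converges to 2. The iterate converges to (1, 2).

(1, 2)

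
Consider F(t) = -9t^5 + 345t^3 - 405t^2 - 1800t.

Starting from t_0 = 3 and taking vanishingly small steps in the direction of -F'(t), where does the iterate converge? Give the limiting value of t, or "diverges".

F'(t) = -45(t - 4)(t - 2)(t + 1)(t + 5), so F'(3) = 1440.
Gradient descent moves in the -F' direction, i.e. t is decreasing.
The nearest critical point in that direction is t = 2, where F'' = 1890 > 0 (a local minimum). The iterate converges there.

2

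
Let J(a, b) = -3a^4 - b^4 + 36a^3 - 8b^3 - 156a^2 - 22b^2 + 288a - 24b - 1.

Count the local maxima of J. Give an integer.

4

J separates as a function of a plus a function of b, so ∇J=0 decouples.
∂J/∂a = -12(a - 4)(a - 3)(a - 2) = 0 at a ∈ {2, 3, 4}; ∂J/∂b = -4(b + 1)(b + 2)(b + 3) = 0 at b ∈ {-3, -2, -1}.
The Hessian is diagonal: diag(J_aa, J_bb). Second derivatives: J_aa(2)=-24, J_aa(3)=12, J_aa(4)=-24; J_bb(-3)=-8, J_bb(-2)=4, J_bb(-1)=-8.
Local maxima occur where both diagonal entries negative: (2, -3), (2, -1), (4, -3), (4, -1). Count: 4.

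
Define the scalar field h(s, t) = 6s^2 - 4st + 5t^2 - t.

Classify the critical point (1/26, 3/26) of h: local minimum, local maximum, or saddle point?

local minimum

The Hessian of h is constant: H = [[12, -4], [-4, 10]].
det(H) = 12·10 − (-4)² = 104.
det(H) > 0 and tr(H) = 22 > 0, so H is positive definite and the point is a local minimum.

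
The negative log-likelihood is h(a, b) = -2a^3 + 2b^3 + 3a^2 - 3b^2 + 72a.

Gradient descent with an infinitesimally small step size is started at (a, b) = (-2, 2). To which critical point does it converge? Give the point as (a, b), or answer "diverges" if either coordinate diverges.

h is separable, so gradient descent decouples: a follows -∂h/∂a, b follows -∂h/∂b.
∂h/∂a = -6(a - 4)(a + 3); at a=-2 this is 36, so a decreases.
∂h/∂b = 6b(b - 1); at b=2 this is 12, so b decreases.
a converges to its nearest critical value -3 (a local min of the a-part); b converges to 1. The iterate converges to (-3, 1).

(-3, 1)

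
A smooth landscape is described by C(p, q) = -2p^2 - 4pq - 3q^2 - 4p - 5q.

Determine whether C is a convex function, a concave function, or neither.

C is quadratic, so its Hessian is the constant matrix H = [[-4, -4], [-4, -6]].
det(H) = 8, tr(H) = -10.
det(H) > 0 and tr(H) < 0, so H is negative definite everywhere: concave.

concave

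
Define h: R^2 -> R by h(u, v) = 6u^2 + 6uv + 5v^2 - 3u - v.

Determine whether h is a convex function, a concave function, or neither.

h is quadratic, so its Hessian is the constant matrix H = [[12, 6], [6, 10]].
det(H) = 84, tr(H) = 22.
det(H) > 0 and tr(H) > 0, so H is positive definite everywhere: convex.

convex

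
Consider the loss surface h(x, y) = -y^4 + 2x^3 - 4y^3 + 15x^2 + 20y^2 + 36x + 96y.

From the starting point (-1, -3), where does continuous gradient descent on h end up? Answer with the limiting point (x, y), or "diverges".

h is separable, so gradient descent decouples: x follows -∂h/∂x, y follows -∂h/∂y.
∂h/∂x = 6(x + 2)(x + 3); at x=-1 this is 12, so x decreases.
∂h/∂y = -4(y - 3)(y + 2)(y + 4); at y=-3 this is -24, so y increases.
x converges to its nearest critical value -2 (a local min of the x-part); y converges to -2. The iterate converges to (-2, -2).

(-2, -2)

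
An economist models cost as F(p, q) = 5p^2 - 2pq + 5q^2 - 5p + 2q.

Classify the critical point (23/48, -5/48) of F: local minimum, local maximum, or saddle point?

local minimum

The Hessian of F is constant: H = [[10, -2], [-2, 10]].
det(H) = 10·10 − (-2)² = 96.
det(H) > 0 and tr(H) = 20 > 0, so H is positive definite and the point is a local minimum.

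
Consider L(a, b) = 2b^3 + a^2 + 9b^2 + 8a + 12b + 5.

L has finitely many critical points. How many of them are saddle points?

L separates as a function of a plus a function of b, so ∇L=0 decouples.
∂L/∂a = 2(a + 4) = 0 at a ∈ {-4}; ∂L/∂b = 6(b + 1)(b + 2) = 0 at b ∈ {-2, -1}.
The Hessian is diagonal: diag(L_aa, L_bb). Second derivatives: L_aa(-4)=2; L_bb(-2)=-6, L_bb(-1)=6.
Saddle points occur where the two diagonal entries have opposite signs: (-4, -2). Count: 1.

1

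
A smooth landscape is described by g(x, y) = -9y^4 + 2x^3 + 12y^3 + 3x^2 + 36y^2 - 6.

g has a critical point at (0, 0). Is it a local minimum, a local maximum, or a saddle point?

local minimum

The mixed partial ∂²g/∂x∂y is 0, so the Hessian at any point is diag(g_xx, g_yy) = diag(6(2x + 1), 36(-3y^2 + 2y + 2)).
At (0, 0): H = diag(6, 72).
Both eigenvalues are positive, so H is positive definite: a local minimum.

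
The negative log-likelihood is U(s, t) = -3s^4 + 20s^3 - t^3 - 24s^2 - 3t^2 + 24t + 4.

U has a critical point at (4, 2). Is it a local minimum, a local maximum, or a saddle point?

The mixed partial ∂²U/∂s∂t is 0, so the Hessian at any point is diag(U_ss, U_tt) = diag(12(-3s^2 + 10s - 4), -6(t + 1)).
At (4, 2): H = diag(-144, -18).
Both eigenvalues are negative, so H is negative definite: a local maximum.

local maximum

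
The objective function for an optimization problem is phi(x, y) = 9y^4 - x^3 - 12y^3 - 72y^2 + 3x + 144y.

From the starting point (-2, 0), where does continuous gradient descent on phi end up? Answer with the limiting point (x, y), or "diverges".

phi is separable, so gradient descent decouples: x follows -∂phi/∂x, y follows -∂phi/∂y.
∂phi/∂x = -3(x - 1)(x + 1); at x=-2 this is -9, so x increases.
∂phi/∂y = 36(y - 2)(y - 1)(y + 2); at y=0 this is 144, so y decreases.
x converges to its nearest critical value -1 (a local min of the x-part); y converges to -2. The iterate converges to (-1, -2).

(-1, -2)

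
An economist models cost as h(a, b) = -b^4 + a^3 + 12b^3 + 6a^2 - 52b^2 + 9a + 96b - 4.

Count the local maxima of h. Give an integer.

2

h separates as a function of a plus a function of b, so ∇h=0 decouples.
∂h/∂a = 3(a + 1)(a + 3) = 0 at a ∈ {-3, -1}; ∂h/∂b = -4(b - 4)(b - 3)(b - 2) = 0 at b ∈ {2, 3, 4}.
The Hessian is diagonal: diag(h_aa, h_bb). Second derivatives: h_aa(-3)=-6, h_aa(-1)=6; h_bb(2)=-8, h_bb(3)=4, h_bb(4)=-8.
Local maxima occur where both diagonal entries negative: (-3, 2), (-3, 4). Count: 2.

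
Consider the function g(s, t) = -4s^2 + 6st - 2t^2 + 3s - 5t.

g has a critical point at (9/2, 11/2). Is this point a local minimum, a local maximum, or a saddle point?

The Hessian of g is constant: H = [[-8, 6], [6, -4]].
det(H) = (-8)·(-4) − 6² = -4.
Since det(H) < 0, H is indefinite and the critical point is a saddle point.

saddle point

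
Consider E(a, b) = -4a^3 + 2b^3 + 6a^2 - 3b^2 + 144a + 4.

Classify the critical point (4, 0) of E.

local maximum

The mixed partial ∂²E/∂a∂b is 0, so the Hessian at any point is diag(E_aa, E_bb) = diag(12(-2a + 1), 6(2b - 1)).
At (4, 0): H = diag(-84, -6).
Both eigenvalues are negative, so H is negative definite: a local maximum.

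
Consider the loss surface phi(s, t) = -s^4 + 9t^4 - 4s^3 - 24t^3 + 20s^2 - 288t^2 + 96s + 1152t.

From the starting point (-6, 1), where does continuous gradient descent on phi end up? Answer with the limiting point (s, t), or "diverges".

phi is separable, so gradient descent decouples: s follows -∂phi/∂s, t follows -∂phi/∂t.
∂phi/∂s = -4(s - 3)(s + 2)(s + 4); at s=-6 this is 288, so s decreases.
∂phi/∂t = 36(t - 4)(t - 2)(t + 4); at t=1 this is 540, so t decreases.
The s-coordinate has no critical point in that direction and runs off to infinity.

diverges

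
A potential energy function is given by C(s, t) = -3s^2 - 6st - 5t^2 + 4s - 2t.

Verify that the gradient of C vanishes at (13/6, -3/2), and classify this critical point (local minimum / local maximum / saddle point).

local maximum

∇C = (-6s - 6t + 4, -6s - 10t - 2); substituting (13/6, -3/2) gives ∇C = (0, 0), so (13/6, -3/2) is indeed a critical point.
The Hessian of C is constant: H = [[-6, -6], [-6, -10]].
det(H) = (-6)·(-10) − (-6)² = 24.
det(H) > 0 and tr(H) = -16 < 0, so H is negative definite and the point is a local maximum.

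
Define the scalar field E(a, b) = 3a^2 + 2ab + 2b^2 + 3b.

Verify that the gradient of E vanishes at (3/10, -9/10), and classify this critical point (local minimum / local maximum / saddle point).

∇E = (6a + 2b, 2a + 4b + 3); substituting (3/10, -9/10) gives ∇E = (0, 0), so (3/10, -9/10) is indeed a critical point.
The Hessian of E is constant: H = [[6, 2], [2, 4]].
det(H) = 6·4 − 2² = 20.
det(H) > 0 and tr(H) = 10 > 0, so H is positive definite and the point is a local minimum.

local minimum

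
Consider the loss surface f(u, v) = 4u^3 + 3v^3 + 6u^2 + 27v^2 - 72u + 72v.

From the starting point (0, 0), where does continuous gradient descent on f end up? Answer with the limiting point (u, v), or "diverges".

(2, -2)

f is separable, so gradient descent decouples: u follows -∂f/∂u, v follows -∂f/∂v.
∂f/∂u = 12(u - 2)(u + 3); at u=0 this is -72, so u increases.
∂f/∂v = 9(v + 2)(v + 4); at v=0 this is 72, so v decreases.
u converges to its nearest critical value 2 (a local min of the u-part); v converges to -2. The iterate converges to (2, -2).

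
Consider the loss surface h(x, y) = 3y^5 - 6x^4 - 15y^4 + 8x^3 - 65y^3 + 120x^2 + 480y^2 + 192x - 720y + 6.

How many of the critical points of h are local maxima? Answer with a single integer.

4

h separates as a function of x plus a function of y, so ∇h=0 decouples.
∂h/∂x = -24(x - 4)(x + 1)(x + 2) = 0 at x ∈ {-2, -1, 4}; ∂h/∂y = 15(y - 4)(y - 3)(y - 1)(y + 4) = 0 at y ∈ {-4, 1, 3, 4}.
The Hessian is diagonal: diag(h_xx, h_yy). Second derivatives: h_xx(-2)=-144, h_xx(-1)=120, h_xx(4)=-720; h_yy(-4)=-4200, h_yy(1)=450, h_yy(3)=-210, h_yy(4)=360.
Local maxima occur where both diagonal entries negative: (-2, -4), (-2, 3), (4, -4), (4, 3). Count: 4.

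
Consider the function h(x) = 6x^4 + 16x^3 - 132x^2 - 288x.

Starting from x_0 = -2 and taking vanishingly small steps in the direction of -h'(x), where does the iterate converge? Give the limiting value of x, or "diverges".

-4

h'(x) = 24(x - 3)(x + 1)(x + 4), so h'(-2) = 240.
Gradient descent moves in the -h' direction, i.e. x is decreasing.
The nearest critical point in that direction is x = -4, where h'' = 504 > 0 (a local minimum). The iterate converges there.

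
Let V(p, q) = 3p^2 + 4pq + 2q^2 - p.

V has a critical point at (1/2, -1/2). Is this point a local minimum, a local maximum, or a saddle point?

local minimum

The Hessian of V is constant: H = [[6, 4], [4, 4]].
det(H) = 6·4 − 4² = 8.
det(H) > 0 and tr(H) = 10 > 0, so H is positive definite and the point is a local minimum.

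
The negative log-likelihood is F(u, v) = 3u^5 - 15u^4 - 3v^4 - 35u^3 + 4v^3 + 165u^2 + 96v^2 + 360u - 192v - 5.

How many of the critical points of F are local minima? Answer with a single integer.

2

F separates as a function of u plus a function of v, so ∇F=0 decouples.
∂F/∂u = 15(u - 4)(u - 3)(u + 1)(u + 2) = 0 at u ∈ {-2, -1, 3, 4}; ∂F/∂v = -12(v - 4)(v - 1)(v + 4) = 0 at v ∈ {-4, 1, 4}.
The Hessian is diagonal: diag(F_uu, F_vv). Second derivatives: F_uu(-2)=-450, F_uu(-1)=300, F_uu(3)=-300, F_uu(4)=450; F_vv(-4)=-480, F_vv(1)=180, F_vv(4)=-288.
Local minima occur where both diagonal entries positive: (-1, 1), (4, 1). Count: 2.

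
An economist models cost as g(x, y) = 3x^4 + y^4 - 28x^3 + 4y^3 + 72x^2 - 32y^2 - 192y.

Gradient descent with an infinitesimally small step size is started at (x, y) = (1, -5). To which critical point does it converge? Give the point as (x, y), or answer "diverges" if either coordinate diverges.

(0, -4)

g is separable, so gradient descent decouples: x follows -∂g/∂x, y follows -∂g/∂y.
∂g/∂x = 12x(x - 4)(x - 3); at x=1 this is 72, so x decreases.
∂g/∂y = 4(y - 4)(y + 3)(y + 4); at y=-5 this is -72, so y increases.
x converges to its nearest critical value 0 (a local min of the x-part); y converges to -4. The iterate converges to (0, -4).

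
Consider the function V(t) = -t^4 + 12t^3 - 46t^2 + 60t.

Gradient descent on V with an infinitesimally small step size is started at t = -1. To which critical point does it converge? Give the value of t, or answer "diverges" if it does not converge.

V'(t) = -4(t - 5)(t - 3)(t - 1), so V'(-1) = 192.
Gradient descent moves in the -V' direction, i.e. t is decreasing.
There is no critical point below t=-1, and V' keeps the same sign, so the iterate runs off to −∞.

diverges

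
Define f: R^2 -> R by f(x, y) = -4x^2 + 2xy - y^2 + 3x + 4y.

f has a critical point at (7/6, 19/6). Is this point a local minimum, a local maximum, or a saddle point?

local maximum

The Hessian of f is constant: H = [[-8, 2], [2, -2]].
det(H) = (-8)·(-2) − 2² = 12.
det(H) > 0 and tr(H) = -10 < 0, so H is negative definite and the point is a local maximum.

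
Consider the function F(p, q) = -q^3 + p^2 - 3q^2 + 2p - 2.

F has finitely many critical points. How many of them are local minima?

F separates as a function of p plus a function of q, so ∇F=0 decouples.
∂F/∂p = 2(p + 1) = 0 at p ∈ {-1}; ∂F/∂q = -3q(q + 2) = 0 at q ∈ {-2, 0}.
The Hessian is diagonal: diag(F_pp, F_qq). Second derivatives: F_pp(-1)=2; F_qq(-2)=6, F_qq(0)=-6.
Local minima occur where both diagonal entries positive: (-1, -2). Count: 1.

1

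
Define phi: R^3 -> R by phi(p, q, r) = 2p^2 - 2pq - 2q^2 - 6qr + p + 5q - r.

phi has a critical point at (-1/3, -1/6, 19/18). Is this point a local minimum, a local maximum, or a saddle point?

saddle point

The Hessian is constant: H = [[4, -2, 0], [-2, -4, -6], [0, -6, 0]].
Leading principal minors: Δ₁ = 4, Δ₂ = -20, Δ₃ = -144.
The minors fit neither the all-positive nor the alternating-sign pattern, so H is indefinite: a saddle point.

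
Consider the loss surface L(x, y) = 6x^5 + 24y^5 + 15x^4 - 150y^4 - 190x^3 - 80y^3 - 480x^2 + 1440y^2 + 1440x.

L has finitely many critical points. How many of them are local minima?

L separates as a function of x plus a function of y, so ∇L=0 decouples.
∂L/∂x = 30(x - 4)(x - 1)(x + 3)(x + 4) = 0 at x ∈ {-4, -3, 1, 4}; ∂L/∂y = 120y(y - 4)(y - 3)(y + 2) = 0 at y ∈ {-2, 0, 3, 4}.
The Hessian is diagonal: diag(L_xx, L_yy). Second derivatives: L_xx(-4)=-1200, L_xx(-3)=840, L_xx(1)=-1800, L_xx(4)=5040; L_yy(-2)=-7200, L_yy(0)=2880, L_yy(3)=-1800, L_yy(4)=2880.
Local minima occur where both diagonal entries positive: (-3, 0), (-3, 4), (4, 0), (4, 4). Count: 4.

4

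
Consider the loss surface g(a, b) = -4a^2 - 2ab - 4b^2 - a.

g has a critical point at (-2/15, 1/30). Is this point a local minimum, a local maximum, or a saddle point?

The Hessian of g is constant: H = [[-8, -2], [-2, -8]].
det(H) = (-8)·(-8) − (-2)² = 60.
det(H) > 0 and tr(H) = -16 < 0, so H is negative definite and the point is a local maximum.

local maximum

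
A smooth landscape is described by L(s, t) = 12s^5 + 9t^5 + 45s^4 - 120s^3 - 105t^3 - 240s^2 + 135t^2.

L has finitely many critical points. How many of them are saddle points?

L separates as a function of s plus a function of t, so ∇L=0 decouples.
∂L/∂s = 60s(s - 2)(s + 1)(s + 4) = 0 at s ∈ {-4, -1, 0, 2}; ∂L/∂t = 45t(t - 2)(t - 1)(t + 3) = 0 at t ∈ {-3, 0, 1, 2}.
The Hessian is diagonal: diag(L_ss, L_tt). Second derivatives: L_ss(-4)=-4320, L_ss(-1)=540, L_ss(0)=-480, L_ss(2)=2160; L_tt(-3)=-2700, L_tt(0)=270, L_tt(1)=-180, L_tt(2)=450.
Saddle points occur where the two diagonal entries have opposite signs: (-4, 0), (-4, 2), (-1, -3), (-1, 1), (0, 0), (0, 2), (2, -3), (2, 1). Count: 8.

8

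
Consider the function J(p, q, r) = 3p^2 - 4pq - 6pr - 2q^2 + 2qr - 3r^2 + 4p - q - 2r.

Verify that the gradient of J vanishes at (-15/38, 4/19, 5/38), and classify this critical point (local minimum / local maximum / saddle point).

∇J = (6p - 4q - 6r + 4, -4p - 4q + 2r - 1, -6p + 2q - 6r - 2); substituting (-15/38, 4/19, 5/38) gives ∇J = (0, 0, 0), so (-15/38, 4/19, 5/38) is indeed a critical point.
The Hessian is constant: H = [[6, -4, -6], [-4, -4, 2], [-6, 2, -6]].
Leading principal minors: Δ₁ = 6, Δ₂ = -40, Δ₃ = 456.
The minors fit neither the all-positive nor the alternating-sign pattern, so H is indefinite: a saddle point.

saddle point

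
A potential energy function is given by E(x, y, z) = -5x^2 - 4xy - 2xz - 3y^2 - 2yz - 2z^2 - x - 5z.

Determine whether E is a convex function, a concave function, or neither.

E is quadratic, so its Hessian is the constant matrix H = [[-10, -4, -2], [-4, -6, -2], [-2, -2, -4]].
Leading principal minors: -10, 44, -144.
Signs alternate −, +, − ⇒ H ≺ 0 ⇒ concave.

concave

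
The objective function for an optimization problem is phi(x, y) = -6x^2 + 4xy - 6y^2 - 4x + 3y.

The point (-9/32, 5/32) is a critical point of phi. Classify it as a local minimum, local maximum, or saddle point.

local maximum

The Hessian of phi is constant: H = [[-12, 4], [4, -12]].
det(H) = (-12)·(-12) − 4² = 128.
det(H) > 0 and tr(H) = -24 < 0, so H is negative definite and the point is a local maximum.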